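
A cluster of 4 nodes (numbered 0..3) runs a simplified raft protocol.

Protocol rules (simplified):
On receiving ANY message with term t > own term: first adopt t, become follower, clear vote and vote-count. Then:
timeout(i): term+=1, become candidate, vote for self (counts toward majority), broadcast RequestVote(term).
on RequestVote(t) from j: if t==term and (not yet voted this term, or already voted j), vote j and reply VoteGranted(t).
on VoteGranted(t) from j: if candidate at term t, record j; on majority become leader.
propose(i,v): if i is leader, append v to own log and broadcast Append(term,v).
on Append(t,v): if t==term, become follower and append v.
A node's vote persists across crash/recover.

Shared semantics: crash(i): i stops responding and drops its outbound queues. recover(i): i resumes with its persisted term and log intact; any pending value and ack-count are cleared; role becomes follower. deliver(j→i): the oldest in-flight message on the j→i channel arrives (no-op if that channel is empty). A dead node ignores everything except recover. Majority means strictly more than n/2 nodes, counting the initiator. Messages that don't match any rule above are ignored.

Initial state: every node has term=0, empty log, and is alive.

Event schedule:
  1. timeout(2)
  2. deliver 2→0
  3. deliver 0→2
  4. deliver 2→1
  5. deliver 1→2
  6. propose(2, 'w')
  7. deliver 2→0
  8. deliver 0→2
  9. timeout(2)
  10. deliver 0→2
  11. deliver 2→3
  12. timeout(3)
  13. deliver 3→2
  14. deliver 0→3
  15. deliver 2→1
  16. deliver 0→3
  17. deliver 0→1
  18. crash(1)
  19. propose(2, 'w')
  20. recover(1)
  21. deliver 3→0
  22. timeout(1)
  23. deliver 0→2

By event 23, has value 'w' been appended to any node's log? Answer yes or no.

after 1 — timeout(2): n2:cand/t1/[-]
after 2 — deliver 2→0: n0:foll/t1/[-]
after 3 — deliver 0→2: ·
after 4 — deliver 2→1: n1:foll/t1/[-]
after 5 — deliver 1→2: n2:lead/t1/[-]
after 6 — propose(2,'w'): n2:lead/t1/[w]
after 7 — deliver 2→0: n0:foll/t1/[w]
after 8 — deliver 0→2: ·
after 9 — timeout(2): n2:cand/t2/[w]
after 10 — deliver 0→2: ·
after 11 — deliver 2→3: n3:foll/t1/[-]
after 12 — timeout(3): n3:cand/t2/[-]
after 13 — deliver 3→2: ·
after 14 — deliver 0→3: ·
after 15 — deliver 2→1: n1:foll/t1/[w]
after 16 — deliver 0→3: ·
after 17 — deliver 0→1: ·
after 18 — crash(1): n1:✗foll/t1/[w]
after 19 — propose(2,'w'): ·
after 20 — recover(1): n1:foll/t1/[w]
after 21 — deliver 3→0: n0:foll/t2/[w]
after 22 — timeout(1): n1:cand/t2/[w]
after 23 — deliver 0→2: ·

yes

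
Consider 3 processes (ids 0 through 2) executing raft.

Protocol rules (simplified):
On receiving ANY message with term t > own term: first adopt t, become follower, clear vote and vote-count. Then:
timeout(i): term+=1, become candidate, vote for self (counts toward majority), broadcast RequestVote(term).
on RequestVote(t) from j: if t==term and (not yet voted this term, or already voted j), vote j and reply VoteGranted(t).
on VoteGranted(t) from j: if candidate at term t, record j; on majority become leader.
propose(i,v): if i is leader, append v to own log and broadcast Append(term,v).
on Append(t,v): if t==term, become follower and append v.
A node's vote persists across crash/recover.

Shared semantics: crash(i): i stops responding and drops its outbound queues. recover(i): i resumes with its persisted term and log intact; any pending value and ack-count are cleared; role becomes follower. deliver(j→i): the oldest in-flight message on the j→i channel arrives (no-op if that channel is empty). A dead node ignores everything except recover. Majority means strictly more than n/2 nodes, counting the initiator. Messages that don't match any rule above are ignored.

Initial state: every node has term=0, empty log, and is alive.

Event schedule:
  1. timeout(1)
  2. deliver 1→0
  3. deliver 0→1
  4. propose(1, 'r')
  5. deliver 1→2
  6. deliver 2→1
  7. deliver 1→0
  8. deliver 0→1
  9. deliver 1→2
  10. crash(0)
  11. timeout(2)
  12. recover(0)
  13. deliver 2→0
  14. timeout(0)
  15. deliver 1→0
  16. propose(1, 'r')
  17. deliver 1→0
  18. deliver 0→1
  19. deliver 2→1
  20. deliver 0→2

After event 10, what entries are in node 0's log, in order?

[1] timeout(1) → N1(cand t1 [-])
[2] deliver 1→0 → N0(foll t1 [-])
[3] deliver 0→1 → N1(lead t1 [-])
[4] propose(1,'r') → N1(lead t1 [r])
[5] deliver 1→2 → N2(foll t1 [-])
[6] deliver 2→1 → ∅
[7] deliver 1→0 → N0(foll t1 [r])
[8] deliver 0→1 → ∅
[9] deliver 1→2 → N2(foll t1 [r])
[10] crash(0) → N0(✗foll t1 [r])

r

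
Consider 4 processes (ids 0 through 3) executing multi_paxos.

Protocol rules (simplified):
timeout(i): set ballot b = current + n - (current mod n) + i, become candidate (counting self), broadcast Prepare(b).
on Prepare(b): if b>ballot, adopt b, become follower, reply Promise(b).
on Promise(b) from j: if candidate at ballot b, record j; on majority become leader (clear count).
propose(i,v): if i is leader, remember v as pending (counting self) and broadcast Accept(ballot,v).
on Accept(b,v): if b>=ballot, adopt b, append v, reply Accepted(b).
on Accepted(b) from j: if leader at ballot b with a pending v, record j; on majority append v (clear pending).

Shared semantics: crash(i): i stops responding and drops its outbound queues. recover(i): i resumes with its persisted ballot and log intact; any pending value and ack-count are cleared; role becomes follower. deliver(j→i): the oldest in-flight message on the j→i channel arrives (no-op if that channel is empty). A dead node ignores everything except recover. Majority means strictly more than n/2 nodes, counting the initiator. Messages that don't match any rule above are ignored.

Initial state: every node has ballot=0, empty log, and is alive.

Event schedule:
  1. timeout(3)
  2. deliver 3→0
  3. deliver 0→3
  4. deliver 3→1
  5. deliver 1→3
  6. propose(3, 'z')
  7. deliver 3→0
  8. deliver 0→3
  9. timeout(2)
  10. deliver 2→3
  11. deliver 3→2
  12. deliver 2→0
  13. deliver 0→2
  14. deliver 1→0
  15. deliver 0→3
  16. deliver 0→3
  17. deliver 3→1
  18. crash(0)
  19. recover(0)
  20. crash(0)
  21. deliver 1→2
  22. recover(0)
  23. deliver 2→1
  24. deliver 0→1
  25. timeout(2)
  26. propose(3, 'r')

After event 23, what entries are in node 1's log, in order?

1. timeout(3):  <3:cand b7 ->
2. deliver 3→0:  <0:foll b7 ->
3. deliver 0→3:  nop
4. deliver 3→1:  <1:foll b7 ->
5. deliver 1→3:  <3:lead b7 ->
6. propose(3,'z'):  nop
7. deliver 3→0:  <0:foll b7 z>
8. deliver 0→3:  nop
9. timeout(2):  <2:cand b6 ->
10. deliver 2→3:  nop
11. deliver 3→2:  <2:foll b7 ->
12. deliver 2→0:  nop
13. deliver 0→2:  nop
14. deliver 1→0:  nop
15. deliver 0→3:  nop
16. deliver 0→3:  nop
17. deliver 3→1:  <1:foll b7 z>
18. crash(0):  <0:✗foll b7 z>
19. recover(0):  <0:foll b7 z>
20. crash(0):  <0:✗foll b7 z>
21. deliver 1→2:  nop
22. recover(0):  <0:foll b7 z>
23. deliver 2→1:  nop

z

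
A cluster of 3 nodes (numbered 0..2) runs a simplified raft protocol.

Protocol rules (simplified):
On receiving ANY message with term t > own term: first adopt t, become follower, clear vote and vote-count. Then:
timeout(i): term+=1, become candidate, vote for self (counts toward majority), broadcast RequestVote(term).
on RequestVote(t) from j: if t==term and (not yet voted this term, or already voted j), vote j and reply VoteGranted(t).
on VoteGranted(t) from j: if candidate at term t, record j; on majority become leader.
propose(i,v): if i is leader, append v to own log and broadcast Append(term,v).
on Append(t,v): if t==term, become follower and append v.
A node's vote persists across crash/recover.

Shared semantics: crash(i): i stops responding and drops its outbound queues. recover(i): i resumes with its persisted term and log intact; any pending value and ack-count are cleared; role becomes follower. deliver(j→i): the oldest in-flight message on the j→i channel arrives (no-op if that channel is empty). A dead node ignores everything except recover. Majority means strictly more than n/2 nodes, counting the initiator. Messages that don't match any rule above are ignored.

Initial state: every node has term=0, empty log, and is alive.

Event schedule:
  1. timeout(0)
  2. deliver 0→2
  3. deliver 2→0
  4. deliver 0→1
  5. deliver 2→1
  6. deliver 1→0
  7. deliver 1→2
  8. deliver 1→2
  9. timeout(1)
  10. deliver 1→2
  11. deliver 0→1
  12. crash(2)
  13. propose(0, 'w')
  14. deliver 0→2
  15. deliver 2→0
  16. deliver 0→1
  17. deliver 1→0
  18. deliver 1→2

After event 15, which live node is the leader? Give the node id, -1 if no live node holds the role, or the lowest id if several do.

0

after 1 — timeout(0): n0:cand/t1/[-]
after 2 — deliver 0→2: n2:foll/t1/[-]
after 3 — deliver 2→0: n0:lead/t1/[-]
after 4 — deliver 0→1: n1:foll/t1/[-]
after 5 — deliver 2→1: ·
after 6 — deliver 1→0: ·
after 7 — deliver 1→2: ·
after 8 — deliver 1→2: ·
after 9 — timeout(1): n1:cand/t2/[-]
after 10 — deliver 1→2: n2:foll/t2/[-]
after 11 — deliver 0→1: ·
after 12 — crash(2): n2:✗foll/t2/[-]
after 13 — propose(0,'w'): n0:lead/t1/[w]
after 14 — deliver 0→2: ·
after 15 — deliver 2→0: ·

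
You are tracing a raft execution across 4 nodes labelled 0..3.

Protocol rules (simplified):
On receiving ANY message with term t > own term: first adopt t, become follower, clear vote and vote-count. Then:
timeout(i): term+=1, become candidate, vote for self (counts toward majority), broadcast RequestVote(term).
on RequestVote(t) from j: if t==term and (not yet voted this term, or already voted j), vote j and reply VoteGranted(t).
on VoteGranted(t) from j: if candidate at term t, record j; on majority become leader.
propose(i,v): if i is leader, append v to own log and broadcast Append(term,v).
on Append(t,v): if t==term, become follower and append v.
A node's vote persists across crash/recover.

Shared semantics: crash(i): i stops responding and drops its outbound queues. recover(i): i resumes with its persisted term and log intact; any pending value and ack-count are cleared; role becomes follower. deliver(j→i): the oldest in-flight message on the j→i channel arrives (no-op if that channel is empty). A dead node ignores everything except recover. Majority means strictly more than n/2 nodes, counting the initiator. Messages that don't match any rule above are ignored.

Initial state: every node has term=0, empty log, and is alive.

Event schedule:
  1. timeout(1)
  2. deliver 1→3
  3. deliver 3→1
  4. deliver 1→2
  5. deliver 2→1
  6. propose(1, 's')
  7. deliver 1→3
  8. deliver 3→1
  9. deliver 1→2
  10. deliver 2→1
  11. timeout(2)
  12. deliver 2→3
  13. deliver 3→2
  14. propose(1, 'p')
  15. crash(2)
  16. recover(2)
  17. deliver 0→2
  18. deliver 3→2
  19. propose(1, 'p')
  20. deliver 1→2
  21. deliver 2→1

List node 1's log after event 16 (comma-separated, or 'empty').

step 1 timeout(1): 1={cand,t=1,log=-}
step 2 deliver 1→3: 3={foll,t=1,log=-}
step 3 deliver 3→1: —
step 4 deliver 1→2: 2={foll,t=1,log=-}
step 5 deliver 2→1: 1={lead,t=1,log=-}
step 6 propose(1,'s'): 1={lead,t=1,log=s}
step 7 deliver 1→3: 3={foll,t=1,log=s}
step 8 deliver 3→1: —
step 9 deliver 1→2: 2={foll,t=1,log=s}
step 10 deliver 2→1: —
step 11 timeout(2): 2={cand,t=2,log=s}
step 12 deliver 2→3: 3={foll,t=2,log=s}
step 13 deliver 3→2: —
step 14 propose(1,'p'): 1={lead,t=1,log=s,p}
step 15 crash(2): 2={✗cand,t=2,log=s}
step 16 recover(2): 2={foll,t=2,log=s}

s,p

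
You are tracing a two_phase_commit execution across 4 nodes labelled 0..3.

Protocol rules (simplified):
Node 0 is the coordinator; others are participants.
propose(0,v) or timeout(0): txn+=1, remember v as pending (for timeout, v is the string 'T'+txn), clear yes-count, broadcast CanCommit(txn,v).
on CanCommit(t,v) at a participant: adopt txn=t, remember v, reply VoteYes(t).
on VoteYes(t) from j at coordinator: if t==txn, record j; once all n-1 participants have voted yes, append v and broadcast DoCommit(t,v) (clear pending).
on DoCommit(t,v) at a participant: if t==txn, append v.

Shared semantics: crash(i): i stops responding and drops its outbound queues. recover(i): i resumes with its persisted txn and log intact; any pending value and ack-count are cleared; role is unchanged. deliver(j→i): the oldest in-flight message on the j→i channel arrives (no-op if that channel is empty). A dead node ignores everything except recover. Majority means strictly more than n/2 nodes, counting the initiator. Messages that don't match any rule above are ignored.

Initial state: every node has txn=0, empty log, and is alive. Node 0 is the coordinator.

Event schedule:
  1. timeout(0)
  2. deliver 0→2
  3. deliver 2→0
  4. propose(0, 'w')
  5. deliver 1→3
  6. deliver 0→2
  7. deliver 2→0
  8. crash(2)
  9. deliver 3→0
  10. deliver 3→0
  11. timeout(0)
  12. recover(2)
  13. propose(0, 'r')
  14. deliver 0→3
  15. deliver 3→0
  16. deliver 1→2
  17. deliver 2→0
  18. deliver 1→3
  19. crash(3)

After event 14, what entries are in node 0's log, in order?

1. timeout(0):  <0:coor t1 ->
2. deliver 0→2:  <2:part t1 ->
3. deliver 2→0:  nop
4. propose(0,'w'):  <0:coor t2 ->
5. deliver 1→3:  nop
6. deliver 0→2:  <2:part t2 ->
7. deliver 2→0:  nop
8. crash(2):  <2:✗part t2 ->
9. deliver 3→0:  nop
10. deliver 3→0:  nop
11. timeout(0):  <0:coor t3 ->
12. recover(2):  <2:part t2 ->
13. propose(0,'r'):  <0:coor t4 ->
14. deliver 0→3:  <3:part t1 ->

empty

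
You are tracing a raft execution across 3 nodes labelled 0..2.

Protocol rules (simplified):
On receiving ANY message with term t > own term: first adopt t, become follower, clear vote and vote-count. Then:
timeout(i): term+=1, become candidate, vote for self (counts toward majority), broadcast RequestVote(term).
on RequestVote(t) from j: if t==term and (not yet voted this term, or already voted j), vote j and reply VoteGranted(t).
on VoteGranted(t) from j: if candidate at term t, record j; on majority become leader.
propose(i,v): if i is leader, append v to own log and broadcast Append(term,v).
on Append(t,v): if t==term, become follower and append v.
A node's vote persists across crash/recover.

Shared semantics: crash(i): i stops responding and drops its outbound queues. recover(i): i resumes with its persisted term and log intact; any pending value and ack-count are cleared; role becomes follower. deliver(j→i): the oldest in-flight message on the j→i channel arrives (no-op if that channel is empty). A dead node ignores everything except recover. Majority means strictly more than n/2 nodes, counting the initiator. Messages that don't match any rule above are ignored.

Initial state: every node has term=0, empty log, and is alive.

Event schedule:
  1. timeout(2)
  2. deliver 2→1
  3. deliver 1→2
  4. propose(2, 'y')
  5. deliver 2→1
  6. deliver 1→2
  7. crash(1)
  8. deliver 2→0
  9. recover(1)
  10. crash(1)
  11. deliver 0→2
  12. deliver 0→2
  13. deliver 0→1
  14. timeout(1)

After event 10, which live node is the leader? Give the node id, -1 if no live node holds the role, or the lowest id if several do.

e1 timeout(2): 2[cand,t=1,-]
e2 deliver 2→1: 1[foll,t=1,-]
e3 deliver 1→2: 2[lead,t=1,-]
e4 propose(2,'y'): 2[lead,t=1,y]
e5 deliver 2→1: 1[foll,t=1,y]
e6 deliver 1→2: ·
e7 crash(1): 1[✗foll,t=1,y]
e8 deliver 2→0: 0[foll,t=1,-]
e9 recover(1): 1[foll,t=1,y]
e10 crash(1): 1[✗foll,t=1,y]

2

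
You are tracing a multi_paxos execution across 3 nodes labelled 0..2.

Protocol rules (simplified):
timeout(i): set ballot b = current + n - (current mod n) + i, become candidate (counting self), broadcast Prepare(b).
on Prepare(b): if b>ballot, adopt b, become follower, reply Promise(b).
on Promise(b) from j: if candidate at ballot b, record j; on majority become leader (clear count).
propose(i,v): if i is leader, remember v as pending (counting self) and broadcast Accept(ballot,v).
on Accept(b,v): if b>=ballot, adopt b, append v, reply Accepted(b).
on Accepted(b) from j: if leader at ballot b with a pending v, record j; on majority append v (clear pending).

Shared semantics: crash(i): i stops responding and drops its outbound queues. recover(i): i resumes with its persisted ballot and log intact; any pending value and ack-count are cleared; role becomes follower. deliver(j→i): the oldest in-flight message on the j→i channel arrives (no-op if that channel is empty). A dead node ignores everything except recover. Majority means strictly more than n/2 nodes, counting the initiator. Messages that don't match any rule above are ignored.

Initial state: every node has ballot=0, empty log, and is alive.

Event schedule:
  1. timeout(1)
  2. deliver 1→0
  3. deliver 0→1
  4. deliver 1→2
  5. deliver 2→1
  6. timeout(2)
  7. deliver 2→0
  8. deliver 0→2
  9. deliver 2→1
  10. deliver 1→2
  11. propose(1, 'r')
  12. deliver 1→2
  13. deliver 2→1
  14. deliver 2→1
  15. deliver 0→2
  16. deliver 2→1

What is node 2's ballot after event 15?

8

[1] timeout(1) → N1(cand b4 [-])
[2] deliver 1→0 → N0(foll b4 [-])
[3] deliver 0→1 → N1(lead b4 [-])
[4] deliver 1→2 → N2(foll b4 [-])
[5] deliver 2→1 → ∅
[6] timeout(2) → N2(cand b8 [-])
[7] deliver 2→0 → N0(foll b8 [-])
[8] deliver 0→2 → N2(lead b8 [-])
[9] deliver 2→1 → N1(foll b8 [-])
[10] deliver 1→2 → ∅
[11] propose(1,'r') → ∅
[12] deliver 1→2 → ∅
[13] deliver 2→1 → ∅
[14] deliver 2→1 → ∅
[15] deliver 0→2 → ∅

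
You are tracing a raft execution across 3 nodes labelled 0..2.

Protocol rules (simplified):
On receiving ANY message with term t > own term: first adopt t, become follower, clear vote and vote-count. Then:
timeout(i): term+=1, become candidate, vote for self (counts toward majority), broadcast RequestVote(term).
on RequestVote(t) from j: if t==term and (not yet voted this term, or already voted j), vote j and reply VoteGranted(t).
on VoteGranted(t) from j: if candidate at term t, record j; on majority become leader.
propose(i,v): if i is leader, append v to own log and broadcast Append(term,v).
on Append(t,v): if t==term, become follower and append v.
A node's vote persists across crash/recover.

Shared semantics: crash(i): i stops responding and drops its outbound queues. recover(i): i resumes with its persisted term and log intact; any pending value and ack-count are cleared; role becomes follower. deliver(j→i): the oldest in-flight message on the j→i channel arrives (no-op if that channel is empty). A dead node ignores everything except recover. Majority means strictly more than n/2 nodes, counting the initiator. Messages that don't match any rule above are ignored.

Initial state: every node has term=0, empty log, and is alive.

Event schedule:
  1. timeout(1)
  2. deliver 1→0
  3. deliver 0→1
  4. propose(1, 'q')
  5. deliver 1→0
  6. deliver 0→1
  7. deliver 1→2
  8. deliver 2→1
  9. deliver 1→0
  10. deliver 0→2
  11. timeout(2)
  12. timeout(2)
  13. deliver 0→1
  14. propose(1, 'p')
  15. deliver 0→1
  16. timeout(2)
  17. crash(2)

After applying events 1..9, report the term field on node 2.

1

1. timeout(1):  <1:cand t1 ->
2. deliver 1→0:  <0:foll t1 ->
3. deliver 0→1:  <1:lead t1 ->
4. propose(1,'q'):  <1:lead t1 q>
5. deliver 1→0:  <0:foll t1 q>
6. deliver 0→1:  nop
7. deliver 1→2:  <2:foll t1 ->
8. deliver 2→1:  nop
9. deliver 1→0:  nop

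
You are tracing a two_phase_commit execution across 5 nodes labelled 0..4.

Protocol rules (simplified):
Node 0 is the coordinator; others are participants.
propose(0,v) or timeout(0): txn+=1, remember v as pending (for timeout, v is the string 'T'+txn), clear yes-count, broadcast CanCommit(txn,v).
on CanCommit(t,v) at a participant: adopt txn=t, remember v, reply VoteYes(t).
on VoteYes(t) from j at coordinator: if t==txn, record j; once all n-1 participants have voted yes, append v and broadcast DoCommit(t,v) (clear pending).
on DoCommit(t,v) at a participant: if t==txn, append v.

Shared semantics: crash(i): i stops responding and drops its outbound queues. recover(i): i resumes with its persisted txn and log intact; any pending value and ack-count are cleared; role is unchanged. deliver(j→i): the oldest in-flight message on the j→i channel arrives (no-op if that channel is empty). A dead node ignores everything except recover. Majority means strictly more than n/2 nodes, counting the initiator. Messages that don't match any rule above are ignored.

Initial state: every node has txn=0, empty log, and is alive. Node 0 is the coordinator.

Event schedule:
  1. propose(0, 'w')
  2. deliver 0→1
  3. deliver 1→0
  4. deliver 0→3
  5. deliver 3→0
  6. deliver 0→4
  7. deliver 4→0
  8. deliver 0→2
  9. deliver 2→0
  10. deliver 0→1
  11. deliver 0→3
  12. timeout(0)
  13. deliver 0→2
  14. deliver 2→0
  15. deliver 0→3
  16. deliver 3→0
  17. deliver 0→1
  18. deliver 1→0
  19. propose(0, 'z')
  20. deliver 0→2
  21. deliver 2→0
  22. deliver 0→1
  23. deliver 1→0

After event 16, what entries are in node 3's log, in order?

1. propose(0,'w'):  <0:coor t1 ->
2. deliver 0→1:  <1:part t1 ->
3. deliver 1→0:  nop
4. deliver 0→3:  <3:part t1 ->
5. deliver 3→0:  nop
6. deliver 0→4:  <4:part t1 ->
7. deliver 4→0:  nop
8. deliver 0→2:  <2:part t1 ->
9. deliver 2→0:  <0:coor t1 w>
10. deliver 0→1:  <1:part t1 w>
11. deliver 0→3:  <3:part t1 w>
12. timeout(0):  <0:coor t2 w>
13. deliver 0→2:  <2:part t1 w>
14. deliver 2→0:  nop
15. deliver 0→3:  <3:part t2 w>
16. deliver 3→0:  nop

w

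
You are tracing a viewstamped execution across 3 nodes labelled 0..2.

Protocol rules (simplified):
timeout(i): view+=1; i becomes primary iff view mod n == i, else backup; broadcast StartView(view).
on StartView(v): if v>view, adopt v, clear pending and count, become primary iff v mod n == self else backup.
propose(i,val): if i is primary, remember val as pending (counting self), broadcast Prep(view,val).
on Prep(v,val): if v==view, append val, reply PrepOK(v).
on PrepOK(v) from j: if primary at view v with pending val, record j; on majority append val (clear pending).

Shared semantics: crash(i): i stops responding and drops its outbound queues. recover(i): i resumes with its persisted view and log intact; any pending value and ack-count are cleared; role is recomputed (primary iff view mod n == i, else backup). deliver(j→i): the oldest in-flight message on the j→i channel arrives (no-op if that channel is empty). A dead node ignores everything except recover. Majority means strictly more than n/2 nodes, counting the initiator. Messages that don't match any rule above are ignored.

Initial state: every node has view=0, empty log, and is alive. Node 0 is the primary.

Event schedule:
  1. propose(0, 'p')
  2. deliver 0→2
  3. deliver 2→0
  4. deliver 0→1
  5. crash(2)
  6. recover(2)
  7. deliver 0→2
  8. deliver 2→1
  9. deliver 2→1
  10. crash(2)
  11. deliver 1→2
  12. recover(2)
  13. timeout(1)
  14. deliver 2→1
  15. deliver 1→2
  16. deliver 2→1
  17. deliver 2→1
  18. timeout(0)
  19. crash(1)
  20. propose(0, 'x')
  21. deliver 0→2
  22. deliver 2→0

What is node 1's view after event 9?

0

e1 propose(0,'p'): ·
e2 deliver 0→2: 2[back,v=0,p]
e3 deliver 2→0: 0[prim,v=0,p]
e4 deliver 0→1: 1[back,v=0,p]
e5 crash(2): 2[✗back,v=0,p]
e6 recover(2): 2[back,v=0,p]
e7 deliver 0→2: ·
e8 deliver 2→1: ·
e9 deliver 2→1: ·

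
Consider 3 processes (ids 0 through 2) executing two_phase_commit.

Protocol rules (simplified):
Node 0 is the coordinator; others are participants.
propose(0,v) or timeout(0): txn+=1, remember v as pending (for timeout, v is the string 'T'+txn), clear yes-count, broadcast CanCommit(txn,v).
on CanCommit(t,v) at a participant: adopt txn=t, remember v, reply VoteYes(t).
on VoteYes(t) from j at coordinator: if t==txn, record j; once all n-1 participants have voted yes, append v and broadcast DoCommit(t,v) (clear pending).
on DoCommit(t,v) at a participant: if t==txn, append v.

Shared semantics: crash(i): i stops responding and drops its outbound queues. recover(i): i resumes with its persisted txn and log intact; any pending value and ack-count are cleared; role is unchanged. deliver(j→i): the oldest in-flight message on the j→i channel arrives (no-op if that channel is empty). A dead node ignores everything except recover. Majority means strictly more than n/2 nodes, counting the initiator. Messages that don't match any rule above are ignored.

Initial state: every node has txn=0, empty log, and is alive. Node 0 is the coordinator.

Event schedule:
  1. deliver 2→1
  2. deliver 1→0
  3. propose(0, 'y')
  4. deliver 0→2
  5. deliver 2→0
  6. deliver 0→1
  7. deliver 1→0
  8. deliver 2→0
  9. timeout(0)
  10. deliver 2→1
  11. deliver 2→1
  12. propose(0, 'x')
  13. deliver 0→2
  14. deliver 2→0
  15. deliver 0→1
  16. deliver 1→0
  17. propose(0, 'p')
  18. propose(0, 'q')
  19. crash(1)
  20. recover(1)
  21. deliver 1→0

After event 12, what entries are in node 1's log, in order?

after 1 — deliver 2→1: ·
after 2 — deliver 1→0: ·
after 3 — propose(0,'y'): n0:coor/t1/[-]
after 4 — deliver 0→2: n2:part/t1/[-]
after 5 — deliver 2→0: ·
after 6 — deliver 0→1: n1:part/t1/[-]
after 7 — deliver 1→0: n0:coor/t1/[y]
after 8 — deliver 2→0: ·
after 9 — timeout(0): n0:coor/t2/[y]
after 10 — deliver 2→1: ·
after 11 — deliver 2→1: ·
after 12 — propose(0,'x'): n0:coor/t3/[y]

empty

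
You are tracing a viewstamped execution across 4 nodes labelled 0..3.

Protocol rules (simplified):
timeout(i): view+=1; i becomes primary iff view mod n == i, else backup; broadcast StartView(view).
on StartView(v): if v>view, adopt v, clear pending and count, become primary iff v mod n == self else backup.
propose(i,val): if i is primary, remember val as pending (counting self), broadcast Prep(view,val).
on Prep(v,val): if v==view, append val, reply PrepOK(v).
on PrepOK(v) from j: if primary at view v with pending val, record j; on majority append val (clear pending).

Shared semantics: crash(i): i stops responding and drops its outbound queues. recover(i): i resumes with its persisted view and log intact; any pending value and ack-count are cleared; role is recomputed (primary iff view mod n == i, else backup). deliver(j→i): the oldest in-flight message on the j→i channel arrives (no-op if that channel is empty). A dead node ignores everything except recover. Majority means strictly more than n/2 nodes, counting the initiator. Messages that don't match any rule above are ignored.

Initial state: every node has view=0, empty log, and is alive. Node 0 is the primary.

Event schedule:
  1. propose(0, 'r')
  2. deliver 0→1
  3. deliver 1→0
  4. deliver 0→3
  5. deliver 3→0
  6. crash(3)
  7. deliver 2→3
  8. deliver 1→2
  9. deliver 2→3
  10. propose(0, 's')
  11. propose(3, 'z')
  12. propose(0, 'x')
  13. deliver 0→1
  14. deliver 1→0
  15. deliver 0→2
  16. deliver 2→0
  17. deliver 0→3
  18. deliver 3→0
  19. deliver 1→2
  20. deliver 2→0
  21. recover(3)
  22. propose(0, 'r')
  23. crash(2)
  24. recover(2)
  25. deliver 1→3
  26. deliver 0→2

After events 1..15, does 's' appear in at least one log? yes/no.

yes

[1] propose(0,'r') → ∅
[2] deliver 0→1 → N1(back v0 [r])
[3] deliver 1→0 → ∅
[4] deliver 0→3 → N3(back v0 [r])
[5] deliver 3→0 → N0(prim v0 [r])
[6] crash(3) → N3(✗back v0 [r])
[7] deliver 2→3 → ∅
[8] deliver 1→2 → ∅
[9] deliver 2→3 → ∅
[10] propose(0,'s') → ∅
[11] propose(3,'z') → ∅
[12] propose(0,'x') → ∅
[13] deliver 0→1 → N1(back v0 [r,s])
[14] deliver 1→0 → ∅
[15] deliver 0→2 → N2(back v0 [r])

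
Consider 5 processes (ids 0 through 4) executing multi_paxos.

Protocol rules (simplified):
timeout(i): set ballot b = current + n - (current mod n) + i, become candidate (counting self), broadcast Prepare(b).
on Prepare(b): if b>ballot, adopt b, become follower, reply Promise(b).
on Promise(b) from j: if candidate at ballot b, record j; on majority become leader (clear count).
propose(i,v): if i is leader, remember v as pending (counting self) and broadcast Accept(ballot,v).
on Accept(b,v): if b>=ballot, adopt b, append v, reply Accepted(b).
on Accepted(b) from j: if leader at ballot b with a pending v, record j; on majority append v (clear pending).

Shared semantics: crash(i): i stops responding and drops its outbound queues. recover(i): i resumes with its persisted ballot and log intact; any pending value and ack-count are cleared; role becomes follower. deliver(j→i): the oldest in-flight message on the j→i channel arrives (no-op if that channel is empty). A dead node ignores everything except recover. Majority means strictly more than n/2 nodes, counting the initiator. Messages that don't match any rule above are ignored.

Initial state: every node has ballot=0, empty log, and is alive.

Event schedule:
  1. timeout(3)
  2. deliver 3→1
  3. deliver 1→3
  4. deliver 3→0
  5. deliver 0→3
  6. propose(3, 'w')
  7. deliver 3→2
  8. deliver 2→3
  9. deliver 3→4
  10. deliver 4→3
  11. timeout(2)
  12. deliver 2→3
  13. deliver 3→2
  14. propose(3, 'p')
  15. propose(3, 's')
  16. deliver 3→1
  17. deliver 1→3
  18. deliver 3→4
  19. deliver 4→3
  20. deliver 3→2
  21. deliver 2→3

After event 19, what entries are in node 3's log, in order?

empty

e1 timeout(3): 3[cand,b=8,-]
e2 deliver 3→1: 1[foll,b=8,-]
e3 deliver 1→3: ·
e4 deliver 3→0: 0[foll,b=8,-]
e5 deliver 0→3: 3[lead,b=8,-]
e6 propose(3,'w'): ·
e7 deliver 3→2: 2[foll,b=8,-]
e8 deliver 2→3: ·
e9 deliver 3→4: 4[foll,b=8,-]
e10 deliver 4→3: ·
e11 timeout(2): 2[cand,b=12,-]
e12 deliver 2→3: 3[foll,b=12,-]
e13 deliver 3→2: ·
e14 propose(3,'p'): ·
e15 propose(3,'s'): ·
e16 deliver 3→1: 1[foll,b=8,w]
e17 deliver 1→3: ·
e18 deliver 3→4: 4[foll,b=8,w]
e19 deliver 4→3: ·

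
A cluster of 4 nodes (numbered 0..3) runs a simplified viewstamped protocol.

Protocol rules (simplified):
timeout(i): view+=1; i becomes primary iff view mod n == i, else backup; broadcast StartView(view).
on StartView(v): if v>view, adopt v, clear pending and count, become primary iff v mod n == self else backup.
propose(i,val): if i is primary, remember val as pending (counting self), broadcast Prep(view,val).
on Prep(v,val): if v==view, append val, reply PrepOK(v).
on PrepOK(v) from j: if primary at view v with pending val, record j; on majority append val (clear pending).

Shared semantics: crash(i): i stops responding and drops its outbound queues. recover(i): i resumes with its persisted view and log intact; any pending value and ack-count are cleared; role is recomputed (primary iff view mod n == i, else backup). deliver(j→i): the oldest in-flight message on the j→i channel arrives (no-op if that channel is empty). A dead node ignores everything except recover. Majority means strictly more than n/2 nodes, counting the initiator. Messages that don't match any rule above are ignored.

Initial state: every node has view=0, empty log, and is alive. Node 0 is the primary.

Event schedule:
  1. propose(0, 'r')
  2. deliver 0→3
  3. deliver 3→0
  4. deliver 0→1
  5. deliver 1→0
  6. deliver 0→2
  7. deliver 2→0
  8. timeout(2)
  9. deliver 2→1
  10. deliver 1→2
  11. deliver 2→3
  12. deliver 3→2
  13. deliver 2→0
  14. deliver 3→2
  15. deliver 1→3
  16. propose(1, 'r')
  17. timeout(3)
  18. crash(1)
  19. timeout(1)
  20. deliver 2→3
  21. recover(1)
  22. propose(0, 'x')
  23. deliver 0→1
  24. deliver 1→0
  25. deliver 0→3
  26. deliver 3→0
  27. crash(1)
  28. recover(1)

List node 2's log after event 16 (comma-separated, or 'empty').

r

e1 propose(0,'r'): ·
e2 deliver 0→3: 3[back,v=0,r]
e3 deliver 3→0: ·
e4 deliver 0→1: 1[back,v=0,r]
e5 deliver 1→0: 0[prim,v=0,r]
e6 deliver 0→2: 2[back,v=0,r]
e7 deliver 2→0: ·
e8 timeout(2): 2[back,v=1,r]
e9 deliver 2→1: 1[prim,v=1,r]
e10 deliver 1→2: ·
e11 deliver 2→3: 3[back,v=1,r]
e12 deliver 3→2: ·
e13 deliver 2→0: 0[back,v=1,r]
e14 deliver 3→2: ·
e15 deliver 1→3: ·
e16 propose(1,'r'): ·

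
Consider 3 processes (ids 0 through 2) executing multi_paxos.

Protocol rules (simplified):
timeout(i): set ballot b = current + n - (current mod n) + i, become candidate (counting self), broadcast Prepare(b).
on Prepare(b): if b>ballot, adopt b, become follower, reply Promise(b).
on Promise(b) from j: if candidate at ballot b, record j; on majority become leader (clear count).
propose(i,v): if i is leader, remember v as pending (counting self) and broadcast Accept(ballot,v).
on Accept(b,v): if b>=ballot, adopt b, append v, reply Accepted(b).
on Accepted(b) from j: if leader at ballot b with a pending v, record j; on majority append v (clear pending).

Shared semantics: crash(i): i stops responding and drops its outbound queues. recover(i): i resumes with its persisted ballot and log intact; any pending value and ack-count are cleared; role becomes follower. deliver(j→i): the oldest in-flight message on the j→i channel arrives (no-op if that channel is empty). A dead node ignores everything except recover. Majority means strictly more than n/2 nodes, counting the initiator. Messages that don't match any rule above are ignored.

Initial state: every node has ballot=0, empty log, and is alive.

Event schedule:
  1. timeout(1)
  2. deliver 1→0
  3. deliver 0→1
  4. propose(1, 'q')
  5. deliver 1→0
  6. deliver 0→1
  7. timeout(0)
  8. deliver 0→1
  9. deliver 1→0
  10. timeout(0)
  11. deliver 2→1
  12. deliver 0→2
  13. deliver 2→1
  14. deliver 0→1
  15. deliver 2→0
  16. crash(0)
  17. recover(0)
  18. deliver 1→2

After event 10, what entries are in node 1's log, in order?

[1] timeout(1) → N1(cand b4 [-])
[2] deliver 1→0 → N0(foll b4 [-])
[3] deliver 0→1 → N1(lead b4 [-])
[4] propose(1,'q') → ∅
[5] deliver 1→0 → N0(foll b4 [q])
[6] deliver 0→1 → N1(lead b4 [q])
[7] timeout(0) → N0(cand b6 [q])
[8] deliver 0→1 → N1(foll b6 [q])
[9] deliver 1→0 → N0(lead b6 [q])
[10] timeout(0) → N0(cand b9 [q])

q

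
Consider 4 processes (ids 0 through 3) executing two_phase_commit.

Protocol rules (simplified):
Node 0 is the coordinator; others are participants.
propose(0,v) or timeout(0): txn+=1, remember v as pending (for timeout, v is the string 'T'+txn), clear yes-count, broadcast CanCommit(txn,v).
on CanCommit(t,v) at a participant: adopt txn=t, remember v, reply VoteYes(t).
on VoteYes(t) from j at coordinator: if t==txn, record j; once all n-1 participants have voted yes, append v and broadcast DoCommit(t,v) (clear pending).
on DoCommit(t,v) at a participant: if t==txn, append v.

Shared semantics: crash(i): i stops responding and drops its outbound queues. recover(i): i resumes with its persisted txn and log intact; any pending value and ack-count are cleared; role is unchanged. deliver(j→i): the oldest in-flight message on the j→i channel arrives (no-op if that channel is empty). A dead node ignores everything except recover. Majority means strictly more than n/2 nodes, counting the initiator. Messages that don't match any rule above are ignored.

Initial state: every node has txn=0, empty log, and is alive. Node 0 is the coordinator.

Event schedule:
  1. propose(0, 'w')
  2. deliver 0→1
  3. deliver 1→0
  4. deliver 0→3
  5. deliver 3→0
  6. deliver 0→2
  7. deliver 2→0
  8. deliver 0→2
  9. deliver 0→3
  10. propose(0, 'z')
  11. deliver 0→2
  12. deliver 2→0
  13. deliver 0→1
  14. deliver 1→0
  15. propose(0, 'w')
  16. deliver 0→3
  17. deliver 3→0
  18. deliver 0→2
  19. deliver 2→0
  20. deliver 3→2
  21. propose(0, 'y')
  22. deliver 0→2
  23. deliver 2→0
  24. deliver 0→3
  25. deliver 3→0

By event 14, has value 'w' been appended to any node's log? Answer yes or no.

e1 propose(0,'w'): 0[coor,t=1,-]
e2 deliver 0→1: 1[part,t=1,-]
e3 deliver 1→0: ·
e4 deliver 0→3: 3[part,t=1,-]
e5 deliver 3→0: ·
e6 deliver 0→2: 2[part,t=1,-]
e7 deliver 2→0: 0[coor,t=1,w]
e8 deliver 0→2: 2[part,t=1,w]
e9 deliver 0→3: 3[part,t=1,w]
e10 propose(0,'z'): 0[coor,t=2,w]
e11 deliver 0→2: 2[part,t=2,w]
e12 deliver 2→0: ·
e13 deliver 0→1: 1[part,t=1,w]
e14 deliver 1→0: ·

yes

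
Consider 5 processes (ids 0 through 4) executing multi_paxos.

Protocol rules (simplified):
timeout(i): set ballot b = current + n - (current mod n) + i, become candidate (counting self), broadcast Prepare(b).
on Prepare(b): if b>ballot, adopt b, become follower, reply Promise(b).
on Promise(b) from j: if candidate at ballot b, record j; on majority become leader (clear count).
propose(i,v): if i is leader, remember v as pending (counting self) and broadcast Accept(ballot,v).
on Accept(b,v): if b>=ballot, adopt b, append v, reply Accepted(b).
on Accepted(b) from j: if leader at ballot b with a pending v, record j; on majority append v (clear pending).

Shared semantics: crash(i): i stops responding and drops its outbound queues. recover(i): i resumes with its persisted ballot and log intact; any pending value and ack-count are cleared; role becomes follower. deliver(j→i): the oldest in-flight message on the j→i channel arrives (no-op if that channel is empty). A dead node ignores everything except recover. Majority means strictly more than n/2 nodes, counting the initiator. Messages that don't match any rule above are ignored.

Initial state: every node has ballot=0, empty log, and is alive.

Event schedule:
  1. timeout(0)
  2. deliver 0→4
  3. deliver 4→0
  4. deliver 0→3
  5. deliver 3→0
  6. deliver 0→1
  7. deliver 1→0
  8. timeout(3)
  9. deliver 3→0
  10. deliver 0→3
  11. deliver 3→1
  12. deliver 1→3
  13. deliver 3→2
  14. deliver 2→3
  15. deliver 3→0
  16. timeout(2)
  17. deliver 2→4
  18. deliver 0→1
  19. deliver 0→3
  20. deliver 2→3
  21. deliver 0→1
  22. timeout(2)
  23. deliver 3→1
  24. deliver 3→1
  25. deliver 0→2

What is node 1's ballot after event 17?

after 1 — timeout(0): n0:cand/b5/[-]
after 2 — deliver 0→4: n4:foll/b5/[-]
after 3 — deliver 4→0: ·
after 4 — deliver 0→3: n3:foll/b5/[-]
after 5 — deliver 3→0: n0:lead/b5/[-]
after 6 — deliver 0→1: n1:foll/b5/[-]
after 7 — deliver 1→0: ·
after 8 — timeout(3): n3:cand/b13/[-]
after 9 — deliver 3→0: n0:foll/b13/[-]
after 10 — deliver 0→3: ·
after 11 — deliver 3→1: n1:foll/b13/[-]
after 12 — deliver 1→3: n3:lead/b13/[-]
after 13 — deliver 3→2: n2:foll/b13/[-]
after 14 — deliver 2→3: ·
after 15 — deliver 3→0: ·
after 16 — timeout(2): n2:cand/b17/[-]
after 17 — deliver 2→4: n4:foll/b17/[-]

13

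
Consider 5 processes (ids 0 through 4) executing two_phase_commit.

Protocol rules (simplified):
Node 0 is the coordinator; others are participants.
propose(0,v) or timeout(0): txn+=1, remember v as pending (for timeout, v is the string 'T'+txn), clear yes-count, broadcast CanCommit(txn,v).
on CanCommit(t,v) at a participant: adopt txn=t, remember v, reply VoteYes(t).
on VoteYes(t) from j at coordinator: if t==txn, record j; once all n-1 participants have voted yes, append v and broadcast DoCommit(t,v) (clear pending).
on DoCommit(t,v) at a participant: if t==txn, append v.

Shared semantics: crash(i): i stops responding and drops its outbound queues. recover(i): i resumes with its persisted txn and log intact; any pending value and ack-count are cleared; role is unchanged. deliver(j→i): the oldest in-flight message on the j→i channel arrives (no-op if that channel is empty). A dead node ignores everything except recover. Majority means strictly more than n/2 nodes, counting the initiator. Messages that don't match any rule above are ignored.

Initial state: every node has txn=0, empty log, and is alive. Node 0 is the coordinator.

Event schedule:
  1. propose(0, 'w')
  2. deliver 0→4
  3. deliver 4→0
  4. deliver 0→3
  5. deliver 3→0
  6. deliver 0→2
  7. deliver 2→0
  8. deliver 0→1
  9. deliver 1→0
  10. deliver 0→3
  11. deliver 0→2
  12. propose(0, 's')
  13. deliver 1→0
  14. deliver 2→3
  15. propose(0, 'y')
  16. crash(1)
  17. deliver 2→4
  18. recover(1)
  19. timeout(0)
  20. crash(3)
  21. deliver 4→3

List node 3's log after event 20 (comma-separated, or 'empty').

[1] propose(0,'w') → N0(coor t1 [-])
[2] deliver 0→4 → N4(part t1 [-])
[3] deliver 4→0 → ∅
[4] deliver 0→3 → N3(part t1 [-])
[5] deliver 3→0 → ∅
[6] deliver 0→2 → N2(part t1 [-])
[7] deliver 2→0 → ∅
[8] deliver 0→1 → N1(part t1 [-])
[9] deliver 1→0 → N0(coor t1 [w])
[10] deliver 0→3 → N3(part t1 [w])
[11] deliver 0→2 → N2(part t1 [w])
[12] propose(0,'s') → N0(coor t2 [w])
[13] deliver 1→0 → ∅
[14] deliver 2→3 → ∅
[15] propose(0,'y') → N0(coor t3 [w])
[16] crash(1) → N1(✗part t1 [-])
[17] deliver 2→4 → ∅
[18] recover(1) → N1(part t1 [-])
[19] timeout(0) → N0(coor t4 [w])
[20] crash(3) → N3(✗part t1 [w])

w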